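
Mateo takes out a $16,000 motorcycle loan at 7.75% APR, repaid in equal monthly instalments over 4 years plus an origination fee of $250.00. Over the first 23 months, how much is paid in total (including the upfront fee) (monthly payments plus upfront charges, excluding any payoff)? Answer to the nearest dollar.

Monthly rate = 7.75%/12 = 0.0064583; payment = 16,000 × 0.0064583 / (1 − (1+0.0064583)^−48) = $388.73.
Total outlay = 23 × $388.73 + $250.00 = $9,190.79.

$9,191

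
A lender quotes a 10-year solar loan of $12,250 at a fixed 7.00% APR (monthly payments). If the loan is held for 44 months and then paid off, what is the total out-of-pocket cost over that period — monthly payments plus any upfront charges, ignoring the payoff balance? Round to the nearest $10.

$6,260

Monthly rate = 7%/12 = 0.0058333; payment = 12,250 × 0.0058333 / (1 − (1+0.0058333)^−120) = $142.23.
Total outlay = 44 × $142.23 = $6,258.12.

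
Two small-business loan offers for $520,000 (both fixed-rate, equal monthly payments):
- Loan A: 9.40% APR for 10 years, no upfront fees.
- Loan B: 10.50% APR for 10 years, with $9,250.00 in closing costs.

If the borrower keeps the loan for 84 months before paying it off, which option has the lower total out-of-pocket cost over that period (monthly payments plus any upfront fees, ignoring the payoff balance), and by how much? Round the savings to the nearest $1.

Loan A: at 9.40% the monthly rate is 0.0078333, so the payment is 520,000 × 0.0078333 / (1 − 1.0078333^−120) = $6,700.24.
Loan B: at 10.50% the monthly rate is 0.0087500, so the payment is 520,000 × 0.0087500 / (1 − 1.0087500^−120) = $7,016.62.
Over 84 months: Loan A costs 84 × $6,700.24 = $562,820.16; Loan B costs 84 × $7,016.62 + $9,250.00 = $598,646.08.
Loan A is cheaper by $598,646.08 − $562,820.16 = $35,825.92.

Loan A by $35,826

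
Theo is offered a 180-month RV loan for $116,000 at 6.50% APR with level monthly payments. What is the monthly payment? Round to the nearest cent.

Monthly rate = 6.5%/12 = 0.0054167; payment = 116,000 × 0.0054167 / (1 − (1+0.0054167)^−180) = $1,010.48.

$1,010.48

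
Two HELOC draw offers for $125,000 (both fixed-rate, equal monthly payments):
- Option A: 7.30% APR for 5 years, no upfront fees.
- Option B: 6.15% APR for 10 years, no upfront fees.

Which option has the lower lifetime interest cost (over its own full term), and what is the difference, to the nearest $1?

Option A by $18,090

Option A: at 7.30% the monthly rate is 0.0060833, so the payment is 125,000 × 0.0060833 / (1 − 1.0060833^−60) = $2,492.88.
Total interest on Option A = 60 × $2,492.88 − $125,000 = $24,572.80.
Option B: monthly rate = 6.15%/12 = 0.0051250; payment = 125,000 × 0.0051250 / (1 − (1+0.0051250)^−120) = $1,397.19.
Total interest on Option B = 120 × $1,397.19 − $125,000 = $42,662.80.
Option A is lower by $18,090.00.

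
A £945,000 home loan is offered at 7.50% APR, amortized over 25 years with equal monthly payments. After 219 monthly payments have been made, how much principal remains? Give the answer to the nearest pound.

£442,805

With monthly rate i = 7.5%/12 = 0.0062500, the balance after k of n payments is P · [(1+i)^n − (1+i)^k] / [(1+i)^n − 1].
(1+0.0062500)^300 = 6.48288045 and (1+0.0062500)^219 = 3.91372809, so the balance is 945,000 × (6.48288045 − 3.91372809) / (6.48288045 − 1) = £442,805.38.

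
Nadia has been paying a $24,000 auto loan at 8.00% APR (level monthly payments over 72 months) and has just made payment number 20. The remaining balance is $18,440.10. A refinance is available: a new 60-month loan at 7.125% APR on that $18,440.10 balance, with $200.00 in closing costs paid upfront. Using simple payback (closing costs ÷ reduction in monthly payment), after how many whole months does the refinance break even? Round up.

4 months

Current payment = 24,000 × 8%/12 / (1 − (1+0.0066667)^−72) = $420.80.
Refinanced payment = 18,440.10 × 0.0059375 / (1 − (1+0.0059375)^−60) = $366.22.
Monthly savings = $420.80 − $366.22 = $54.58.
Break-even = $200.00 / $54.58 = 3.66 → 4 months.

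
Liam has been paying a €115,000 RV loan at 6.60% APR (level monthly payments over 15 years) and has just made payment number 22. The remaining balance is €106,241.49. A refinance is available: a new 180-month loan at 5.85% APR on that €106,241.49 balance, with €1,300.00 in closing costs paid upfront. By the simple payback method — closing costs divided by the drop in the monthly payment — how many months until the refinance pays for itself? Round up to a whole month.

Current payment = 115,000 × 6.6%/12 / (1 − (1+0.0055000)^−180) = €1,008.11.
Refinanced payment = 106,241.49 × 0.0048750 / (1 − (1+0.0048750)^−180) = €887.94.
Monthly savings = €1,008.11 − €887.94 = €120.17.
Break-even = €1,300.00 / €120.17 = 10.82 → 11 months.

11 months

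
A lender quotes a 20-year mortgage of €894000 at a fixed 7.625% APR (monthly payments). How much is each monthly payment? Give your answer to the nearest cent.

€7,270.49

At 7.625% the monthly rate is 0.0063542, so the payment is 894,000 × 0.0063542 / (1 − 1.0063542^−240) = €7,270.49.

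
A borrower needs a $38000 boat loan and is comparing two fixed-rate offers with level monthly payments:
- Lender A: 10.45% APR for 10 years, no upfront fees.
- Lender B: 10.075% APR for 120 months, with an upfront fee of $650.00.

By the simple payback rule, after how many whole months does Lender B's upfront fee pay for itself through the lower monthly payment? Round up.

82 months

Lender A: monthly rate = 10.45%/12 = 0.0087083; payment = 38,000 × 0.0087083 / (1 − (1+0.0087083)^−120) = $511.69.
Lender B: monthly rate = 10.075%/12 = 0.0083958; payment = 38,000 × 0.0083958 / (1 − (1+0.0083958)^−120) = $503.75.
Monthly savings = $511.69 − $503.75 = $7.94.
Break-even = $650.00 / $7.94 = 81.86 → 82 months.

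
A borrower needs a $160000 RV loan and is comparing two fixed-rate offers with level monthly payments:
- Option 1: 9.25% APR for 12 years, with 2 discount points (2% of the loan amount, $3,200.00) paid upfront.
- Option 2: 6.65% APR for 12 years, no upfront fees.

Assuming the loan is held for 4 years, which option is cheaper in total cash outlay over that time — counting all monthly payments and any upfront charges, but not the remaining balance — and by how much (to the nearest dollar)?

Option 2 by $14,132

Option 1: at 9.25% the monthly rate is 0.0077083, so the payment is 160,000 × 0.0077083 / (1 − 1.0077083^−144) = $1,843.45.
Option 2: monthly rate = 6.65%/12 = 0.0055417; payment = 160,000 × 0.0055417 / (1 − (1+0.0055417)^−144) = $1,615.71.
Over 48 months: Option 1 costs 48 × $1,843.45 + $3,200.00 = $91,685.60; Option 2 costs 48 × $1,615.71 = $77,554.08.
Option 2 is cheaper by $91,685.60 − $77,554.08 = $14,131.52.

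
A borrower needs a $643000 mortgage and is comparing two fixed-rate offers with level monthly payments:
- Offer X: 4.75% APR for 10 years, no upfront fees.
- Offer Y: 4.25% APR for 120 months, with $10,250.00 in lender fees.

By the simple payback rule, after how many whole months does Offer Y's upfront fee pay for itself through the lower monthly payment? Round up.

Offer X: monthly rate = 4.75%/12 = 0.0039583; payment = 643,000 × 0.0039583 / (1 − (1+0.0039583)^−120) = $6,741.71.
Offer Y: at 4.25% the monthly rate is 0.0035417, so the payment is 643,000 × 0.0035417 / (1 − 1.0035417^−120) = $6,586.73.
Monthly savings = $6,741.71 − $6,586.73 = $154.98.
Break-even = $10,250.00 / $154.98 = 66.14 → 67 months.

67 months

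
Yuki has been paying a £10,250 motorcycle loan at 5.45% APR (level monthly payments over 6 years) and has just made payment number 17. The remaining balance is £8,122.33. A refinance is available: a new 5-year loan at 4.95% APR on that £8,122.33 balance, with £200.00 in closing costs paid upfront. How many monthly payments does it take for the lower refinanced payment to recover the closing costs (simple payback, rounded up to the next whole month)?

15 months

Current payment = 10,250 × 5.45%/12 / (1 − (1+0.0045417)^−72) = £167.22.
Refinanced payment = 8,122.33 × 0.0041250 / (1 − (1+0.0041250)^−60) = £153.09.
Monthly savings = £167.22 − £153.09 = £14.13.
Break-even = £200.00 / £14.13 = 14.15 → 15 months.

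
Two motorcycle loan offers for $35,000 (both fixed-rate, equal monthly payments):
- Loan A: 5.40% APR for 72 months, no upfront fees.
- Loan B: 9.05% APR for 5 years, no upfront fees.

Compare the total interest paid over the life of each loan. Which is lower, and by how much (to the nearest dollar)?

Loan A by $2,590

Loan A: at 5.40% the monthly rate is 0.0045000, so the payment is 35,000 × 0.0045000 / (1 − 1.0045000^−72) = $570.19.
Total interest on Loan A = 72 × $570.19 − $35,000 = $6,053.68.
Loan B: at 9.05% the monthly rate is 0.0075417, so the payment is 35,000 × 0.0075417 / (1 − 1.0075417^−60) = $727.39.
Total interest on Loan B = 60 × $727.39 − $35,000 = $8,643.40.
Loan A is lower by $2,589.72.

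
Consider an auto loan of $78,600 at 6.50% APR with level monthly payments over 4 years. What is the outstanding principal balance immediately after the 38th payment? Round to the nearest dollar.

With monthly rate i = 6.5%/12 = 0.0054167, the balance after k of n payments is P · [(1+i)^n − (1+i)^k] / [(1+i)^n − 1].
(1+0.0054167)^48 = 1.29602044 and (1+0.0054167)^38 = 1.22786621, so the balance is 78,600 × (1.29602044 − 1.22786621) / (1.29602044 − 1) = $18,096.46.

$18,096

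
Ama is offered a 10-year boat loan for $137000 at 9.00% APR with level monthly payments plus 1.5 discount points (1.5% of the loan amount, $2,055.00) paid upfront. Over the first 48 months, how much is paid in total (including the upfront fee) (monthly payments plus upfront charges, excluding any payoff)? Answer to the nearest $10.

At 9.00% the monthly rate is 0.0075000, so the payment is 137,000 × 0.0075000 / (1 − 1.0075000^−120) = $1,735.46.
Total outlay = 48 × $1,735.46 + $2,055.00 = $85,357.08.

$85,360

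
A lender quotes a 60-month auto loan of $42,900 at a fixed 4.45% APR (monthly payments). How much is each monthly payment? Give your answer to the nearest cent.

At 4.45% the monthly rate is 0.0037083, so the payment is 42,900 × 0.0037083 / (1 − 1.0037083^−60) = $798.81.

$798.81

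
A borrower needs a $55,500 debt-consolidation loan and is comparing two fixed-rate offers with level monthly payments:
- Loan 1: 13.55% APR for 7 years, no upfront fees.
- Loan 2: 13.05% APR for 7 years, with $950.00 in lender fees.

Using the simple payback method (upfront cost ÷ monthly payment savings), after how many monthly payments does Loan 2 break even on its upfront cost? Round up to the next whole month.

Loan 1: monthly rate = 13.55%/12 = 0.0112917; payment = 55,500 × 0.0112917 / (1 − (1+0.0112917)^−84) = $1,026.32.
Loan 2: at 13.05% the monthly rate is 0.0108750, so the payment is 55,500 × 0.0108750 / (1 − 1.0108750^−84) = $1,011.16.
Monthly savings = $1,026.32 − $1,011.16 = $15.16.
Break-even = $950.00 / $15.16 = 62.66 → 63 months.

63 months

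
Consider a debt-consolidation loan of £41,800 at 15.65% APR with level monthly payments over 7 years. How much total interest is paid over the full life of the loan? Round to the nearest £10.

£27,240

Monthly rate = 15.65%/12 = 0.0130417; payment = 41,800 × 0.0130417 / (1 − (1+0.0130417)^−84) = £821.92.
Total paid = 84 × £821.92 = £69,041.28; interest = £69,041.28 − £41,800 = £27,241.28.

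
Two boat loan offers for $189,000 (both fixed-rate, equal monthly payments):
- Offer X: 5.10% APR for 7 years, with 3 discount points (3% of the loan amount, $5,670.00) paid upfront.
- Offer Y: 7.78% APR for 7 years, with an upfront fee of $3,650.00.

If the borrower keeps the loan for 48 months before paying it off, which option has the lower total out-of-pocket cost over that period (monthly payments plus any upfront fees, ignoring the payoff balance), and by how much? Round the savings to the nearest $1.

Offer X: monthly rate = 5.1%/12 = 0.0042500; payment = 189,000 × 0.0042500 / (1 − (1+0.0042500)^−84) = $2,680.20.
Offer Y: at 7.78% the monthly rate is 0.0064833, so the payment is 189,000 × 0.0064833 / (1 − 1.0064833^−84) = $2,925.12.
Over 48 months: Offer X costs 48 × $2,680.20 + $5,670.00 = $134,319.60; Offer Y costs 48 × $2,925.12 + $3,650.00 = $144,055.76.
Offer X is cheaper by $144,055.76 − $134,319.60 = $9,736.16.

Offer X by $9,736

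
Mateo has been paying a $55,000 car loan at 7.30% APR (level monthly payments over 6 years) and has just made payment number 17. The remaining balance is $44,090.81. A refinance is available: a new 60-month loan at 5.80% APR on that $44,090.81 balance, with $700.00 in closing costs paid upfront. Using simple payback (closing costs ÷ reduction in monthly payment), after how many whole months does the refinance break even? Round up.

Current payment = 55,000 × 7.3%/12 / (1 − (1+0.0060833)^−72) = $945.64.
Refinanced payment = 44,090.81 × 0.0048333 / (1 − (1+0.0048333)^−60) = $848.30.
Monthly savings = $945.64 − $848.30 = $97.34.
Break-even = $700.00 / $97.34 = 7.19 → 8 months.

8 months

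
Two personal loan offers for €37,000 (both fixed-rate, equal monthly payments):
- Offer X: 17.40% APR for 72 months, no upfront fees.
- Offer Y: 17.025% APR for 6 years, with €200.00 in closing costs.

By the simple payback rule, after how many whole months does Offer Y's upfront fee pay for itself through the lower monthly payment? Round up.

Offer X: at 17.40% the monthly rate is 0.0145000, so the payment is 37,000 × 0.0145000 / (1 − 1.0145000^−72) = €831.39.
Offer Y: at 17.025% the monthly rate is 0.0141875, so the payment is 37,000 × 0.0141875 / (1 − 1.0141875^−72) = €823.62.
Monthly savings = €831.39 − €823.62 = €7.77.
Break-even = €200.00 / €7.77 = 25.74 → 26 months.

26 months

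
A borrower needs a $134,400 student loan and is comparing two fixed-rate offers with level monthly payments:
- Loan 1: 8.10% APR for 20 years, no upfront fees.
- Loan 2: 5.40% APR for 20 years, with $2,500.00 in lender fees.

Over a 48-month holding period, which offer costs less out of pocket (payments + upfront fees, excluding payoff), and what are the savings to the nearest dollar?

Loan 2 by $7,849

Loan 1: monthly rate = 8.1%/12 = 0.0067500; payment = 134,400 × 0.0067500 / (1 − (1+0.0067500)^−240) = $1,132.55.
Loan 2: monthly rate = 5.4%/12 = 0.0045000; payment = 134,400 × 0.0045000 / (1 − (1+0.0045000)^−240) = $916.95.
Over 48 months: Loan 1 costs 48 × $1,132.55 = $54,362.40; Loan 2 costs 48 × $916.95 + $2,500.00 = $46,513.60.
Loan 2 is cheaper by $54,362.40 − $46,513.60 = $7,848.80.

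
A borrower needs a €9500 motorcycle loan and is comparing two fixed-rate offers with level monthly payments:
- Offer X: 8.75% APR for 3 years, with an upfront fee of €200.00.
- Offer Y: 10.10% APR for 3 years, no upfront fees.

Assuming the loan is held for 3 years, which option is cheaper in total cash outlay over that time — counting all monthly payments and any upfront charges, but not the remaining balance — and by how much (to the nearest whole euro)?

Offer X by €16

Offer X: at 8.75% the monthly rate is 0.0072917, so the payment is 9,500 × 0.0072917 / (1 − 1.0072917^−36) = €300.99.
Offer Y: at 10.10% the monthly rate is 0.0084167, so the payment is 9,500 × 0.0084167 / (1 − 1.0084167^−36) = €306.98.
Over 36 months: Offer X costs 36 × €300.99 + €200.00 = €11,035.64; Offer Y costs 36 × €306.98 = €11,051.28.
Offer X is cheaper by €11,051.28 − €11,035.64 = €15.64.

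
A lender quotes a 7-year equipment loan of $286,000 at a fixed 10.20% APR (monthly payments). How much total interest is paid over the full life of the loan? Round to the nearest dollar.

$115,314

Monthly rate = 10.2%/12 = 0.0085000; payment = 286,000 × 0.0085000 / (1 − (1+0.0085000)^−84) = $4,777.55.
Total paid = 84 × $4,777.55 = $401,314.20; interest = $401,314.20 − $286,000 = $115,314.20.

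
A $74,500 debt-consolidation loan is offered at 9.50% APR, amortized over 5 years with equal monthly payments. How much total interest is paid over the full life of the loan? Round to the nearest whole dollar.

At 9.50% the monthly rate is 0.0079167, so the payment is 74,500 × 0.0079167 / (1 − 1.0079167^−60) = $1,564.64.
Total paid = 60 × $1,564.64 = $93,878.40; interest = $93,878.40 − $74,500 = $19,378.40.

$19,378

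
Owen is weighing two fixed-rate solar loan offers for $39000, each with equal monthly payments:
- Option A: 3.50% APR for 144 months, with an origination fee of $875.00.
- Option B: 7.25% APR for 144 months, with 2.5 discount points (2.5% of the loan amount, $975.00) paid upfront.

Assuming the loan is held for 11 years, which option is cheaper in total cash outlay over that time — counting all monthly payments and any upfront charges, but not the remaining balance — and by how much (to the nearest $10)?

Option A by $9,900

Option A: at 3.50% the monthly rate is 0.0029167, so the payment is 39,000 × 0.0029167 / (1 − 1.0029167^−144) = $332.07.
Option B: at 7.25% the monthly rate is 0.0060417, so the payment is 39,000 × 0.0060417 / (1 − 1.0060417^−144) = $406.28.
Over 132 months: Option A costs 132 × $332.07 + $875.00 = $44,708.24; Option B costs 132 × $406.28 + $975.00 = $54,603.96.
Option A is cheaper by $54,603.96 − $44,708.24 = $9,895.72.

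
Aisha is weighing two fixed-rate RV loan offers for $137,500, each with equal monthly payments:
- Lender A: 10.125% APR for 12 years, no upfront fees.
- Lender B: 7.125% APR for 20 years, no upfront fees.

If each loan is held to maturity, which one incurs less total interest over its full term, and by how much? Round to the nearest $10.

Lender A by $20,270

Lender A: monthly rate = 10.125%/12 = 0.0084375; payment = 137,500 × 0.0084375 / (1 − (1+0.0084375)^−144) = $1,653.18.
Total interest on Lender A = 144 × $1,653.18 − $137,500 = $100,557.92.
Lender B: at 7.125% the monthly rate is 0.0059375, so the payment is 137,500 × 0.0059375 / (1 − 1.0059375^−240) = $1,076.38.
Total interest on Lender B = 240 × $1,076.38 − $137,500 = $120,831.20.
Lender A is lower by $20,273.28.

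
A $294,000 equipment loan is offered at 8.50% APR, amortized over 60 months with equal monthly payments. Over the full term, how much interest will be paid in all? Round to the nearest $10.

At 8.50% the monthly rate is 0.0070833, so the payment is 294,000 × 0.0070833 / (1 − 1.0070833^−60) = $6,031.86.
Total paid = 60 × $6,031.86 = $361,911.60; interest = $361,911.60 − $294,000 = $67,911.60.

$67,910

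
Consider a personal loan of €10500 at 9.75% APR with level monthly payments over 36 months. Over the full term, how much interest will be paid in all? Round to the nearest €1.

€1,653

Monthly rate = 9.75%/12 = 0.0081250; payment = 10,500 × 0.0081250 / (1 − (1+0.0081250)^−36) = €337.57.
Total paid = 36 × €337.57 = €12,152.52; interest = €12,152.52 − €10,500 = €1,652.52.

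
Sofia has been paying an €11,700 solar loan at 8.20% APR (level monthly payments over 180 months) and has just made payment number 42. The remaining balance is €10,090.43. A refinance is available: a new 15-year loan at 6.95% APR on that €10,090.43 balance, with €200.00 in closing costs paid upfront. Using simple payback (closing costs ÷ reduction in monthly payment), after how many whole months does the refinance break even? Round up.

9 months

Current payment = 11,700 × 8.2%/12 / (1 − (1+0.0068333)^−180) = €113.17.
Refinanced payment = 10,090.43 × 0.0057917 / (1 − (1+0.0057917)^−180) = €90.41.
Monthly savings = €113.17 − €90.41 = €22.76.
Break-even = €200.00 / €22.76 = 8.79 → 9 months.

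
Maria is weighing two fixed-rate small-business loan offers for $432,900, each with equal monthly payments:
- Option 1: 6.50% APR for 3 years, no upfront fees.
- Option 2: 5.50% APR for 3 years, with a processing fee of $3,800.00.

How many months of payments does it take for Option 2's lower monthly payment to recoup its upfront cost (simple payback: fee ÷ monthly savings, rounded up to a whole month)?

Option 1: at 6.50% the monthly rate is 0.0054167, so the payment is 432,900 × 0.0054167 / (1 − 1.0054167^−36) = $13,267.95.
Option 2: monthly rate = 5.5%/12 = 0.0045833; payment = 432,900 × 0.0045833 / (1 − (1+0.0045833)^−36) = $13,071.81.
Monthly savings = $13,267.95 − $13,071.81 = $196.14.
Break-even = $3,800.00 / $196.14 = 19.37 → 20 months.

20 months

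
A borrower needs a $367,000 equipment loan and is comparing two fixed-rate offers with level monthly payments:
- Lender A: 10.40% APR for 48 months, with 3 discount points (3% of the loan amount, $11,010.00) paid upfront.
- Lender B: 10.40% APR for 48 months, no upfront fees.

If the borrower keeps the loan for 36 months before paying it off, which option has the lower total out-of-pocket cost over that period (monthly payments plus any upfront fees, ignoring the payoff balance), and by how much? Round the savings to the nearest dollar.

Lender B by $11,010

Lender A: monthly rate = 10.4%/12 = 0.0086667; payment = 367,000 × 0.0086667 / (1 − (1+0.0086667)^−48) = $9,378.73.
Lender B: at 10.40% the monthly rate is 0.0086667, so the payment is 367,000 × 0.0086667 / (1 − 1.0086667^−48) = $9,378.73.
Over 36 months: Lender A costs 36 × $9,378.73 + $11,010.00 = $348,644.28; Lender B costs 36 × $9,378.73 = $337,634.28.
Lender B is cheaper by $348,644.28 − $337,634.28 = $11,010.00.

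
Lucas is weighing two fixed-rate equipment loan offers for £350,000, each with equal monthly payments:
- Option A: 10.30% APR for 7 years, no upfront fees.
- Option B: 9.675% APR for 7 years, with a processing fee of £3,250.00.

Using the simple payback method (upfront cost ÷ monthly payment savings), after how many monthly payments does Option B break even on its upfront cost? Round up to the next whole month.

29 months

Option A: monthly rate = 10.3%/12 = 0.0085833; payment = 350,000 × 0.0085833 / (1 − (1+0.0085833)^−84) = £5,864.81.
Option B: at 9.675% the monthly rate is 0.0080625, so the payment is 350,000 × 0.0080625 / (1 − 1.0080625^−84) = £5,751.81.
Monthly savings = £5,864.81 − £5,751.81 = £113.00.
Break-even = £3,250.00 / £113.00 = 28.76 → 29 months.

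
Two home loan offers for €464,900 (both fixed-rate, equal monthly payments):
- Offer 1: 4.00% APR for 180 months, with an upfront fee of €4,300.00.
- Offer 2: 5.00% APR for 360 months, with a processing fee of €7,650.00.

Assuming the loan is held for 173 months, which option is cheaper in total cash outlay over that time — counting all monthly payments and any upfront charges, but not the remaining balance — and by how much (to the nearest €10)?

Offer 2 by €159,810

Offer 1: monthly rate = 4%/12 = 0.0033333; payment = 464,900 × 0.0033333 / (1 − (1+0.0033333)^−180) = €3,438.81.
Offer 2: monthly rate = 5%/12 = 0.0041667; payment = 464,900 × 0.0041667 / (1 − (1+0.0041667)^−360) = €2,495.68.
Over 173 months: Offer 1 costs 173 × €3,438.81 + €4,300.00 = €599,214.13; Offer 2 costs 173 × €2,495.68 + €7,650.00 = €439,402.64.
Offer 2 is cheaper by €599,214.13 − €439,402.64 = €159,811.49.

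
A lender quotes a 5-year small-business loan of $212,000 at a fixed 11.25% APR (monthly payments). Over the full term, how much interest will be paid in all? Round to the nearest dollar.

$66,152

Monthly rate = 11.25%/12 = 0.0093750; payment = 212,000 × 0.0093750 / (1 − (1+0.0093750)^−60) = $4,635.87.
Total paid = 60 × $4,635.87 = $278,152.20; interest = $278,152.20 − $212,000 = $66,152.20.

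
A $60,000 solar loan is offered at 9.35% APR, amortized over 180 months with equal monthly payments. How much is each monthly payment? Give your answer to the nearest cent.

At 9.35% the monthly rate is 0.0077917, so the payment is 60,000 × 0.0077917 / (1 − 1.0077917^−180) = $621.12.

$621.12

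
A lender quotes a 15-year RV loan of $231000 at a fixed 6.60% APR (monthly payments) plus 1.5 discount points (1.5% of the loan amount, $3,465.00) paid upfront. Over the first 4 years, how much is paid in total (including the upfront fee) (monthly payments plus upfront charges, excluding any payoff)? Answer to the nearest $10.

$100,660

At 6.60% the monthly rate is 0.0055000, so the payment is 231,000 × 0.0055000 / (1 − 1.0055000^−180) = $2,024.98.
Total outlay = 48 × $2,024.98 + $3,465.00 = $100,664.04.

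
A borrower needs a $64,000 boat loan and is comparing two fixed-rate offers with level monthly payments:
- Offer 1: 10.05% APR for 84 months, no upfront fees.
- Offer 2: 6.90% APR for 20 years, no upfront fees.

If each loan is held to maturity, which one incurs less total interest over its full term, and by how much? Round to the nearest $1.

Offer 1: at 10.05% the monthly rate is 0.0083750, so the payment is 64,000 × 0.0083750 / (1 − 1.0083750^−84) = $1,064.13.
Total interest on Offer 1 = 84 × $1,064.13 − $64,000 = $25,386.92.
Offer 2: at 6.90% the monthly rate is 0.0057500, so the payment is 64,000 × 0.0057500 / (1 − 1.0057500^−240) = $492.36.
Total interest on Offer 2 = 240 × $492.36 − $64,000 = $54,166.40.
Offer 1 is lower by $28,779.48.

Offer 1 by $28,779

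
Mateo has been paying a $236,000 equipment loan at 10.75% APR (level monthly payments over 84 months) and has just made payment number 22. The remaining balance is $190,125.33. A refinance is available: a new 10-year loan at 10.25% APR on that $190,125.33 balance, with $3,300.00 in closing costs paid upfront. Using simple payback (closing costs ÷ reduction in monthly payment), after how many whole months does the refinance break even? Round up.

Current payment = 236,000 × 10.75%/12 / (1 − (1+0.0089583)^−84) = $4,009.94.
Refinanced payment = 190,125.33 × 0.0085417 / (1 − (1+0.0085417)^−120) = $2,538.91.
Monthly savings = $4,009.94 − $2,538.91 = $1,471.03.
Break-even = $3,300.00 / $1,471.03 = 2.24 → 3 months.

3 months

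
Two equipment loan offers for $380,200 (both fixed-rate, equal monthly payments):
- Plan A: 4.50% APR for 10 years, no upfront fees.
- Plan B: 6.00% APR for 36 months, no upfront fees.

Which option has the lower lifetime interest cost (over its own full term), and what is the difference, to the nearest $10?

Plan B by $56,450

Plan A: at 4.50% the monthly rate is 0.0037500, so the payment is 380,200 × 0.0037500 / (1 − 1.0037500^−120) = $3,940.33.
Total interest on Plan A = 120 × $3,940.33 − $380,200 = $92,639.60.
Plan B: monthly rate = 6%/12 = 0.0050000; payment = 380,200 × 0.0050000 / (1 − (1+0.0050000)^−36) = $11,566.42.
Total interest on Plan B = 36 × $11,566.42 − $380,200 = $36,191.12.
Plan B is lower by $56,448.48.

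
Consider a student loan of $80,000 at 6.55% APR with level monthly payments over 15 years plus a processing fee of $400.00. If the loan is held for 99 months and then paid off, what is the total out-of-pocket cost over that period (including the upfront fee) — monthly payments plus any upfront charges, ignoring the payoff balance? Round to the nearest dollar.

At 6.55% the monthly rate is 0.0054583, so the payment is 80,000 × 0.0054583 / (1 − 1.0054583^−180) = $699.09.
Total outlay = 99 × $699.09 + $400.00 = $69,609.91.

$69,610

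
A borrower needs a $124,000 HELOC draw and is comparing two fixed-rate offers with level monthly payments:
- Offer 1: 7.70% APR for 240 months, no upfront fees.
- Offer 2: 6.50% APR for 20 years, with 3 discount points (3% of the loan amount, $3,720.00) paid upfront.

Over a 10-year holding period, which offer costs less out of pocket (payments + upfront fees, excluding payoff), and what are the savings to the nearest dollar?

Offer 1: monthly rate = 7.7%/12 = 0.0064167; payment = 124,000 × 0.0064167 / (1 − (1+0.0064167)^−240) = $1,014.15.
Offer 2: monthly rate = 6.5%/12 = 0.0054167; payment = 124,000 × 0.0054167 / (1 − (1+0.0054167)^−240) = $924.51.
Over 120 months: Offer 1 costs 120 × $1,014.15 = $121,698.00; Offer 2 costs 120 × $924.51 + $3,720.00 = $114,661.20.
Offer 2 is cheaper by $121,698.00 − $114,661.20 = $7,036.80.

Offer 2 by $7,037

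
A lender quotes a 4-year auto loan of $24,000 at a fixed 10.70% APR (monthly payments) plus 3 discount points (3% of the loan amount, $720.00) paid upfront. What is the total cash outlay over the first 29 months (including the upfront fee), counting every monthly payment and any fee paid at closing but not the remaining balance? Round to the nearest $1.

Monthly rate = 10.7%/12 = 0.0089167; payment = 24,000 × 0.0089167 / (1 − (1+0.0089167)^−48) = $616.80.
Total outlay = 29 × $616.80 + $720.00 = $18,607.20.

$18,607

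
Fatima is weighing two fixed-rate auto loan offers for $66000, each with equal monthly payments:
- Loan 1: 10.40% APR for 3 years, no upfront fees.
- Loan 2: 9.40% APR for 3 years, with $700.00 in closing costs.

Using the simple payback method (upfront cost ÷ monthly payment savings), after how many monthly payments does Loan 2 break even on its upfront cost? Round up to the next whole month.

Loan 1: at 10.40% the monthly rate is 0.0086667, so the payment is 66,000 × 0.0086667 / (1 − 1.0086667^−36) = $2,142.05.
Loan 2: at 9.40% the monthly rate is 0.0078333, so the payment is 66,000 × 0.0078333 / (1 − 1.0078333^−36) = $2,111.09.
Monthly savings = $2,142.05 − $2,111.09 = $30.96.
Break-even = $700.00 / $30.96 = 22.61 → 23 months.

23 months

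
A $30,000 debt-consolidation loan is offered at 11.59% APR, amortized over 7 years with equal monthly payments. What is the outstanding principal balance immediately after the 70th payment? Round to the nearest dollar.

$6,818

With monthly rate i = 11.59%/12 = 0.0096583, the balance after k of n payments is P · [(1+i)^n − (1+i)^k] / [(1+i)^n − 1].
(1+0.0096583)^84 = 2.24208703 and (1+0.0096583)^70 = 1.95979384, so the balance is 30,000 × (2.24208703 − 1.95979384) / (2.24208703 − 1) = $6,818.20.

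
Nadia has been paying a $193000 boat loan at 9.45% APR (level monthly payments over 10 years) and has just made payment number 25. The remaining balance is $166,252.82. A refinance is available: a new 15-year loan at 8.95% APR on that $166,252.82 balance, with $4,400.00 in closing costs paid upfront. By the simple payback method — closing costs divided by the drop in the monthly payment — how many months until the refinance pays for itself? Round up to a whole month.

6 months

Current payment = 193,000 × 9.45%/12 / (1 − (1+0.0078750)^−120) = $2,492.09.
Refinanced payment = 166,252.82 × 0.0074583 / (1 − (1+0.0074583)^−180) = $1,681.31.
Monthly savings = $2,492.09 − $1,681.31 = $810.78.
Break-even = $4,400.00 / $810.78 = 5.43 → 6 months.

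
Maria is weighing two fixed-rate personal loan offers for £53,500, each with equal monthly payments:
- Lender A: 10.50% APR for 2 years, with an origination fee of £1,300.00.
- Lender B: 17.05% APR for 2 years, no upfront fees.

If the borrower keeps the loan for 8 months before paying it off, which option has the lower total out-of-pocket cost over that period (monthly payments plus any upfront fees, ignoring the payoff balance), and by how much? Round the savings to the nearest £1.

Lender A: at 10.50% the monthly rate is 0.0087500, so the payment is 53,500 × 0.0087500 / (1 − 1.0087500^−24) = £2,481.12.
Lender B: monthly rate = 17.05%/12 = 0.0142083; payment = 53,500 × 0.0142083 / (1 − (1+0.0142083)^−24) = £2,646.45.
Over 8 months: Lender A costs 8 × £2,481.12 + £1,300.00 = £21,148.96; Lender B costs 8 × £2,646.45 = £21,171.60.
Lender A is cheaper by £21,171.60 − £21,148.96 = £22.64.

Lender A by £23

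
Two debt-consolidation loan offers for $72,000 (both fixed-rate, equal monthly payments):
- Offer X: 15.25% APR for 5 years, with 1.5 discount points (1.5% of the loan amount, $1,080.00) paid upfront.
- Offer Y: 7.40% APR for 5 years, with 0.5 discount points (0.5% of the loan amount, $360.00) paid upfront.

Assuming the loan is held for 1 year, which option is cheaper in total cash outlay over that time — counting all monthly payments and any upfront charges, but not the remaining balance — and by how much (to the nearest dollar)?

Offer X: at 15.25% the monthly rate is 0.0127083, so the payment is 72,000 × 0.0127083 / (1 − 1.0127083^−60) = $1,722.34.
Offer Y: monthly rate = 7.4%/12 = 0.0061667; payment = 72,000 × 0.0061667 / (1 − (1+0.0061667)^−60) = $1,439.31.
Over 12 months: Offer X costs 12 × $1,722.34 + $1,080.00 = $21,748.08; Offer Y costs 12 × $1,439.31 + $360.00 = $17,631.72.
Offer Y is cheaper by $21,748.08 − $17,631.72 = $4,116.36.

Offer Y by $4,116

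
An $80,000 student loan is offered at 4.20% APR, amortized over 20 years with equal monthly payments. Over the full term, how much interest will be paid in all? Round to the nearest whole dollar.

Monthly rate = 4.2%/12 = 0.0035000; payment = 80,000 × 0.0035000 / (1 − (1+0.0035000)^−240) = $493.26.
Total paid = 240 × $493.26 = $118,382.40; interest = $118,382.40 − $80,000 = $38,382.40.

$38,382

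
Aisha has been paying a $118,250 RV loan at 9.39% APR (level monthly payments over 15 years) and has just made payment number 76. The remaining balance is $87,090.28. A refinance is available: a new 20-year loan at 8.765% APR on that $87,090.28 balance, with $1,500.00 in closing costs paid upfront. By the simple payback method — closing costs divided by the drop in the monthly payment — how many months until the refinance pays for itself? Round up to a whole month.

4 months

Current payment = 118,250 × 9.39%/12 / (1 − (1+0.0078250)^−180) = $1,226.96.
Refinanced payment = 87,090.28 × 0.0073042 / (1 − (1+0.0073042)^−240) = $770.46.
Monthly savings = $1,226.96 − $770.46 = $456.50.
Break-even = $1,500.00 / $456.50 = 3.29 → 4 months.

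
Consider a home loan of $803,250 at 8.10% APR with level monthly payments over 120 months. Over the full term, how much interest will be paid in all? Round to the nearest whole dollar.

$371,326

Monthly rate = 8.1%/12 = 0.0067500; payment = 803,250 × 0.0067500 / (1 − (1+0.0067500)^−120) = $9,788.13.
Total paid = 120 × $9,788.13 = $1,174,575.60; interest = $1,174,575.60 − $803,250 = $371,325.60.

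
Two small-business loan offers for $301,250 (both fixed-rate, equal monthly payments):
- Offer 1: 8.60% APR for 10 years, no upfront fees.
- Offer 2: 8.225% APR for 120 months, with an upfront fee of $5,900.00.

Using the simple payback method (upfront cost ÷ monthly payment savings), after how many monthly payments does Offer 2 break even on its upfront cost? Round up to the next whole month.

98 months

Offer 1: at 8.60% the monthly rate is 0.0071667, so the payment is 301,250 × 0.0071667 / (1 − 1.0071667^−120) = $3,751.20.
Offer 2: monthly rate = 8.225%/12 = 0.0068542; payment = 301,250 × 0.0068542 / (1 − (1+0.0068542)^−120) = $3,690.91.
Monthly savings = $3,751.20 − $3,690.91 = $60.29.
Break-even = $5,900.00 / $60.29 = 97.86 → 98 months.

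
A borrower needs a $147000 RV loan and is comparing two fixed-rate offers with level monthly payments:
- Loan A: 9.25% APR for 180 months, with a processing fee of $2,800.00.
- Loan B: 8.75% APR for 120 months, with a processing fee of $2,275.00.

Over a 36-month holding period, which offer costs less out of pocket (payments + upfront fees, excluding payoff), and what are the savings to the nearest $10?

Loan A by $11,330

Loan A: at 9.25% the monthly rate is 0.0077083, so the payment is 147,000 × 0.0077083 / (1 − 1.0077083^−180) = $1,512.91.
Loan B: at 8.75% the monthly rate is 0.0072917, so the payment is 147,000 × 0.0072917 / (1 − 1.0072917^−120) = $1,842.30.
Over 36 months: Loan A costs 36 × $1,512.91 + $2,800.00 = $57,264.76; Loan B costs 36 × $1,842.30 + $2,275.00 = $68,597.80.
Loan A is cheaper by $68,597.80 − $57,264.76 = $11,333.04.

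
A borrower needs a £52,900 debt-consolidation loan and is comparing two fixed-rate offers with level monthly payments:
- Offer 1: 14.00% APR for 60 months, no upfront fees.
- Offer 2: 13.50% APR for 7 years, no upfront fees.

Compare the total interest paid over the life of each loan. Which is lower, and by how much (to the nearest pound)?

Offer 1: monthly rate = 14%/12 = 0.0116667; payment = 52,900 × 0.0116667 / (1 − (1+0.0116667)^−60) = £1,230.89.
Total interest on Offer 1 = 60 × £1,230.89 − £52,900 = £20,953.40.
Offer 2: monthly rate = 13.5%/12 = 0.0112500; payment = 52,900 × 0.0112500 / (1 − (1+0.0112500)^−84) = £976.79.
Total interest on Offer 2 = 84 × £976.79 − £52,900 = £29,150.36.
Offer 1 is lower by £8,196.96.

Offer 1 by £8,197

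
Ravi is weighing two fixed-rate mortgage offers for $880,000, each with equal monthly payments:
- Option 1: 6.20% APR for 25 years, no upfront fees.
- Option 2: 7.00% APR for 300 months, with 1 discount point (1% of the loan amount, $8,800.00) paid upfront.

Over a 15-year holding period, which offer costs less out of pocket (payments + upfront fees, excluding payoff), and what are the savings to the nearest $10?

Option 1: monthly rate = 6.2%/12 = 0.0051667; payment = 880,000 × 0.0051667 / (1 − (1+0.0051667)^−300) = $5,777.92.
Option 2: monthly rate = 7%/12 = 0.0058333; payment = 880,000 × 0.0058333 / (1 − (1+0.0058333)^−300) = $6,219.66.
Over 180 months: Option 1 costs 180 × $5,777.92 = $1,040,025.60; Option 2 costs 180 × $6,219.66 + $8,800.00 = $1,128,338.80.
Option 1 is cheaper by $1,128,338.80 − $1,040,025.60 = $88,313.20.

Option 1 by $88,310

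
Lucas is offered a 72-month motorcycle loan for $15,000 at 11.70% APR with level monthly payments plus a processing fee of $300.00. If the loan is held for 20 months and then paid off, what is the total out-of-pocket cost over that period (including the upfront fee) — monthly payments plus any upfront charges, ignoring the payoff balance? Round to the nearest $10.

At 11.70% the monthly rate is 0.0097500, so the payment is 15,000 × 0.0097500 / (1 − 1.0097500^−72) = $290.92.
Total outlay = 20 × $290.92 + $300.00 = $6,118.40.

$6,120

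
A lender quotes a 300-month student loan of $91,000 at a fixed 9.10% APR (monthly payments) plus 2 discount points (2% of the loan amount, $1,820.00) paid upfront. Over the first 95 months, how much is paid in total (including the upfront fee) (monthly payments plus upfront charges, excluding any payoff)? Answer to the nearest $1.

Monthly rate = 9.1%/12 = 0.0075833; payment = 91,000 × 0.0075833 / (1 − (1+0.0075833)^−300) = $769.91.
Total outlay = 95 × $769.91 + $1,820.00 = $74,961.45.

$74,961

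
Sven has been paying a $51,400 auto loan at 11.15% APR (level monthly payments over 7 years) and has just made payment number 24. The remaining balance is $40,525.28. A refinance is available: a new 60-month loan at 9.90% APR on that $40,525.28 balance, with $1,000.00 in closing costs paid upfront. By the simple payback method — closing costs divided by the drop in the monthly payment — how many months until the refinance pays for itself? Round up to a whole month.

40 months

Current payment = 51,400 × 11.15%/12 / (1 − (1+0.0092917)^−84) = $884.15.
Refinanced payment = 40,525.28 × 0.0082500 / (1 − (1+0.0082500)^−60) = $859.05.
Monthly savings = $884.15 − $859.05 = $25.10.
Break-even = $1,000.00 / $25.10 = 39.84 → 40 months.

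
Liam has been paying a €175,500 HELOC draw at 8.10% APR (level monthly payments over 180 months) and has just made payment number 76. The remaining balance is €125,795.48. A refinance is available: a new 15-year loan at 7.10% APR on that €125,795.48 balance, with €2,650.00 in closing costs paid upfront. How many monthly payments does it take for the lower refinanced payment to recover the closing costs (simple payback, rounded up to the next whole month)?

Current payment = 175,500 × 8.1%/12 / (1 − (1+0.0067500)^−180) = €1,687.32.
Refinanced payment = 125,795.48 × 0.0059167 / (1 − (1+0.0059167)^−180) = €1,137.73.
Monthly savings = €1,687.32 − €1,137.73 = €549.59.
Break-even = €2,650.00 / €549.59 = 4.82 → 5 months.

5 months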